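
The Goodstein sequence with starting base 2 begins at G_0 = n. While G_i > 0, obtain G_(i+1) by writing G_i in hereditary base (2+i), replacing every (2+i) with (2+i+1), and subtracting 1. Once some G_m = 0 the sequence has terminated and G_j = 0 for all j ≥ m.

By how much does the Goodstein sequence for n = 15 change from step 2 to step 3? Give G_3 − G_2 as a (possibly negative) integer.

17469

base 2: 15 = 2^(2 + 1) + 2^2 + 2 + 1; at 3: 3^(3 + 1) + 3^3 + 3 + 1 = 112; next = 111
base 3: 111 = 3^(3 + 1) + 3^3 + 3; at 4: 4^(4 + 1) + 4^4 + 4 = 1284; next = 1283
base 4: 1283 = 4^(4 + 1) + 4^4 + 3; at 5: 5^(5 + 1) + 5^5 + 3 = 18753; next = 18752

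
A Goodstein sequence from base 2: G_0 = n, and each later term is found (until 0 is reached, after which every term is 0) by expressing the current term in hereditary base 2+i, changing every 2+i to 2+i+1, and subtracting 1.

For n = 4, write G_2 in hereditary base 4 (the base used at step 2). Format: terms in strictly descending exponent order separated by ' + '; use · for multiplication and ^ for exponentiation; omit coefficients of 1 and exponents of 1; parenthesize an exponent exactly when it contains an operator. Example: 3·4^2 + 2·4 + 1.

2·4^2 + 2·4 + 1

step 0: 4 = 2^2; sub 3 for 2: 3^3; = 27; G_1 = 27−1 = 26
step 1: 26 = 2·3^2 + 2·3 + 2; sub 4 for 3: 2·4^2 + 2·4 + 2; = 42; G_2 = 42−1 = 41
step 2: 41 = 2·4^2 + 2·4 + 1; sub 5 for 4: 2·5^2 + 2·5 + 1; = 61; G_3 = 61−1 = 60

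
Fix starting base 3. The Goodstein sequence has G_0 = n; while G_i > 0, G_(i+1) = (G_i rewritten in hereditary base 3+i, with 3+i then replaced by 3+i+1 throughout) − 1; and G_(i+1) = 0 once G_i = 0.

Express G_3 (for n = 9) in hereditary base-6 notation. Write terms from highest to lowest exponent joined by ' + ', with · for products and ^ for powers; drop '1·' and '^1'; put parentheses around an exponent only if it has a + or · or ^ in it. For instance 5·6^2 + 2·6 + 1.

9 —HB3→ 3^2 —bump→ 4^2 = 16 —(−1)→ 15
15 —HB4→ 3·4 + 3 —bump→ 3·5 + 3 = 18 —(−1)→ 17
17 —HB5→ 3·5 + 2 —bump→ 3·6 + 2 = 20 —(−1)→ 19
19 —HB6→ 3·6 + 1 —bump→ 3·7 + 1 = 22 —(−1)→ 21

3·6 + 1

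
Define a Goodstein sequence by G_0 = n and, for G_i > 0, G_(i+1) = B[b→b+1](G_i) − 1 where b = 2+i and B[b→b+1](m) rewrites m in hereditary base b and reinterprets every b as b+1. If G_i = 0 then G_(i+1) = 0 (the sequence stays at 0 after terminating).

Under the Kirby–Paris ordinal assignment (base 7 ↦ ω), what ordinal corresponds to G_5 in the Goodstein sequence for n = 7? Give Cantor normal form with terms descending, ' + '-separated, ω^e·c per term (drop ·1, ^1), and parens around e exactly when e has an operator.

7 —HB2→ 2^2 + 2 + 1 —bump→ 3^3 + 3 + 1 = 31 —(−1)→ 30
30 —HB3→ 3^3 + 3 —bump→ 4^4 + 4 = 260 —(−1)→ 259
259 —HB4→ 4^4 + 3 —bump→ 5^5 + 3 = 3128 —(−1)→ 3127
3127 —HB5→ 5^5 + 2 —bump→ 6^6 + 2 = 46658 —(−1)→ 46657
46657 —HB6→ 6^6 + 1 —bump→ 7^7 + 1 = 823544 —(−1)→ 823543
823543 —HB7→ 7^7 —bump→ 8^8 = 16777216 —(−1)→ 16777215

ω^ω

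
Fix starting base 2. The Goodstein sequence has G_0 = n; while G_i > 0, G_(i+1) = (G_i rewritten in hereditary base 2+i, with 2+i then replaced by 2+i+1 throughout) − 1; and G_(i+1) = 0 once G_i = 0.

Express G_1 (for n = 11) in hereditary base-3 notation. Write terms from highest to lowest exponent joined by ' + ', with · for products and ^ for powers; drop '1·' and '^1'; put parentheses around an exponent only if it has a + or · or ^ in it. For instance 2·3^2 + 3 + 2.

step 0: 11 = 2^(2 + 1) + 2 + 1; sub 3 for 2: 3^(3 + 1) + 3 + 1; = 85; G_1 = 85−1 = 84
step 1: 84 = 3^(3 + 1) + 3; sub 4 for 3: 4^(4 + 1) + 4; = 1028; G_2 = 1028−1 = 1027

3^(3 + 1) + 3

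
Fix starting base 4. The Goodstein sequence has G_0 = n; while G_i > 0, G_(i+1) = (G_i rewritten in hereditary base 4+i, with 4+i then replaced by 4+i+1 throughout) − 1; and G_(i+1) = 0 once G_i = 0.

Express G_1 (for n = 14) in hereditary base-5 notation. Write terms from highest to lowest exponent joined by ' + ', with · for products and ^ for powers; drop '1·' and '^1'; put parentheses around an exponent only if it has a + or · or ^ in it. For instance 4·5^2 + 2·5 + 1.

i=0: 14 = 3·4 + 2 (b=4); 4→5: 3·5 + 2 = 17; 17−1 = 16
i=1: 16 = 3·5 + 1 (b=5); 5→6: 3·6 + 1 = 19; 19−1 = 18

3·5 + 1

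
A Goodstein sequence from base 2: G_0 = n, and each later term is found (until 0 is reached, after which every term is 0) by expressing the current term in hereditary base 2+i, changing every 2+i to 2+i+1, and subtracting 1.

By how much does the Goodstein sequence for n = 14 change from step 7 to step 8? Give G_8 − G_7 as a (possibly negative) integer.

base 2: 14 = 2^(2 + 1) + 2^2 + 2; at 3: 3^(3 + 1) + 3^3 + 3 = 111; next = 110
base 3: 110 = 3^(3 + 1) + 3^3 + 2; at 4: 4^(4 + 1) + 4^4 + 2 = 1282; next = 1281
base 4: 1281 = 4^(4 + 1) + 4^4 + 1; at 5: 5^(5 + 1) + 5^5 + 1 = 18751; next = 18750
base 5: 18750 = 5^(5 + 1) + 5^5; at 6: 6^(6 + 1) + 6^6 = 326592; next = 326591
base 6: 326591 = 6^(6 + 1) + 5·6^5 + 5·6^4 + 5·6^3 + 5·6^2 + 5·6 + 5; at 7: 7^(7 + 1) + 5·7^5 + 5·7^4 + 5·7^3 + 5·7^2 + 5·7 + 5 = 5862841; next = 5862840
base 7: 5862840 = 7^(7 + 1) + 5·7^5 + 5·7^4 + 5·7^3 + 5·7^2 + 5·7 + 4; at 8: 8^(8 + 1) + 5·8^5 + 5·8^4 + 5·8^3 + 5·8^2 + 5·8 + 4 = 134404972; next = 134404971
base 8: 134404971 = 8^(8 + 1) + 5·8^5 + 5·8^4 + 5·8^3 + 5·8^2 + 5·8 + 3; at 9: 9^(9 + 1) + 5·9^5 + 5·9^4 + 5·9^3 + 5·9^2 + 5·9 + 3 = 3487116549; next = 3487116548
base 9: 3487116548 = 9^(9 + 1) + 5·9^5 + 5·9^4 + 5·9^3 + 5·9^2 + 5·9 + 2; at 10: 10^(10 + 1) + 5·10^5 + 5·10^4 + 5·10^3 + 5·10^2 + 5·10 + 2 = 100000555552; next = 100000555551

96513439003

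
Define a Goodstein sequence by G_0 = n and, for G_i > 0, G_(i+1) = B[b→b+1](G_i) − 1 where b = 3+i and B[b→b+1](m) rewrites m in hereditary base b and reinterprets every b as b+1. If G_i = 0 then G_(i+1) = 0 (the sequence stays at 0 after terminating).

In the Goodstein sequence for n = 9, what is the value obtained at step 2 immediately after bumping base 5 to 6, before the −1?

step 0: 9 = 3^2; sub 4 for 3: 4^2; = 16; G_1 = 16−1 = 15
step 1: 15 = 3·4 + 3; sub 5 for 4: 3·5 + 3; = 18; G_2 = 18−1 = 17

20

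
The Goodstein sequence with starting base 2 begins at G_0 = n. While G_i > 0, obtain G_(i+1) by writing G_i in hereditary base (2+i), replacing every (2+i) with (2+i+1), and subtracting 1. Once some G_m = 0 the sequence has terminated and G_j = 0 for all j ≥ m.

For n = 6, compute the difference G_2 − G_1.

i=0: 6 = 2^2 + 2 (b=2); 2→3: 3^3 + 3 = 30; 30−1 = 29
i=1: 29 = 3^3 + 2 (b=3); 3→4: 4^4 + 2 = 258; 258−1 = 257

228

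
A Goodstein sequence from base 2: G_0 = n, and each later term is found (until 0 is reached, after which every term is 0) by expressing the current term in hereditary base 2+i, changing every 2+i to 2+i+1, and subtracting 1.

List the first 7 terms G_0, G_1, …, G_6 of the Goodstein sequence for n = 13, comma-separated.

G_0 = 13. HB_2(13) = 2^(2 + 1) + 2^2 + 1. Bump = 109. G_1 = 108.
G_1 = 108. HB_3(108) = 3^(3 + 1) + 3^3. Bump = 1280. G_2 = 1279.
G_2 = 1279. HB_4(1279) = 4^(4 + 1) + 3·4^3 + 3·4^2 + 3·4 + 3. Bump = 16093. G_3 = 16092.
G_3 = 16092. HB_5(16092) = 5^(5 + 1) + 3·5^3 + 3·5^2 + 3·5 + 2. Bump = 280712. G_4 = 280711.
G_4 = 280711. HB_6(280711) = 6^(6 + 1) + 3·6^3 + 3·6^2 + 3·6 + 1. Bump = 5765999. G_5 = 5765998.
G_5 = 5765998. HB_7(5765998) = 7^(7 + 1) + 3·7^3 + 3·7^2 + 3·7. Bump = 134219480. G_6 = 134219479.

13, 108, 1279, 16092, 280711, 5765998, 134219479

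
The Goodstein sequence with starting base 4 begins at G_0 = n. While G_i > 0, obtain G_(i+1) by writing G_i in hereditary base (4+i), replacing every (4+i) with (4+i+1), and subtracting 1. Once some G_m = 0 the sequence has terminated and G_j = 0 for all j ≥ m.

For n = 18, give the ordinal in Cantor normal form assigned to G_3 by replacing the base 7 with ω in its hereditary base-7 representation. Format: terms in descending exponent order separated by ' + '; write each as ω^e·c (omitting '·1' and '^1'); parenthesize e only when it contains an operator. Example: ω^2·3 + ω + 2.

ω·6 + 6

(0) 18|_4 = 4^2 + 2 ↦ 5^2 + 2|_5 = 27 ⇒ 26
(1) 26|_5 = 5^2 + 1 ↦ 6^2 + 1|_6 = 37 ⇒ 36
(2) 36|_6 = 6^2 ↦ 7^2|_7 = 49 ⇒ 48
(3) 48|_7 = 6·7 + 6 ↦ 6·8 + 6|_8 = 54 ⇒ 53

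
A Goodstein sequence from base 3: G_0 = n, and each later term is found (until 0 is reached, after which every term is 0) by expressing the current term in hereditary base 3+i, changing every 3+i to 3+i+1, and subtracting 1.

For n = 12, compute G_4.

49

step 0: 12 = 3^2 + 3; sub 4 for 3: 4^2 + 4; = 20; G_1 = 20−1 = 19
step 1: 19 = 4^2 + 3; sub 5 for 4: 5^2 + 3; = 28; G_2 = 28−1 = 27
step 2: 27 = 5^2 + 2; sub 6 for 5: 6^2 + 2; = 38; G_3 = 38−1 = 37
step 3: 37 = 6^2 + 1; sub 7 for 6: 7^2 + 1; = 50; G_4 = 50−1 = 49
step 4: 49 = 7^2; sub 8 for 7: 8^2; = 64; G_5 = 64−1 = 63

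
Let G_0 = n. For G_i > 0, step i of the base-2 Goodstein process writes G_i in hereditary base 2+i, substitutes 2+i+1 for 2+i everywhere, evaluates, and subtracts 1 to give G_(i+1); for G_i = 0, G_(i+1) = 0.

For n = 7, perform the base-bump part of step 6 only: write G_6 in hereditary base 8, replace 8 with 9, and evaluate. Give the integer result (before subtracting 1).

37665880

(0) 7|_2 = 2^2 + 2 + 1 ↦ 3^3 + 3 + 1|_3 = 31 ⇒ 30
(1) 30|_3 = 3^3 + 3 ↦ 4^4 + 4|_4 = 260 ⇒ 259
(2) 259|_4 = 4^4 + 3 ↦ 5^5 + 3|_5 = 3128 ⇒ 3127
(3) 3127|_5 = 5^5 + 2 ↦ 6^6 + 2|_6 = 46658 ⇒ 46657
(4) 46657|_6 = 6^6 + 1 ↦ 7^7 + 1|_7 = 823544 ⇒ 823543
(5) 823543|_7 = 7^7 ↦ 8^8|_8 = 16777216 ⇒ 16777215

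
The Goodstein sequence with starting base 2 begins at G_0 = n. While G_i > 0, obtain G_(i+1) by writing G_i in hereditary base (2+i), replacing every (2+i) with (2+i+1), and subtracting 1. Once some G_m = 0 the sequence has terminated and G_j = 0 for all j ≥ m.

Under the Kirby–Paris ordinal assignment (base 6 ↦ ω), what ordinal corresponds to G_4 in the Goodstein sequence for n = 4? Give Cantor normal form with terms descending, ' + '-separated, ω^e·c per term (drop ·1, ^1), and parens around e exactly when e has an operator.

base 2: 4 = 2^2; at 3: 3^3 = 27; next = 26
base 3: 26 = 2·3^2 + 2·3 + 2; at 4: 2·4^2 + 2·4 + 2 = 42; next = 41
base 4: 41 = 2·4^2 + 2·4 + 1; at 5: 2·5^2 + 2·5 + 1 = 61; next = 60
base 5: 60 = 2·5^2 + 2·5; at 6: 2·6^2 + 2·6 = 84; next = 83
base 6: 83 = 2·6^2 + 6 + 5; at 7: 2·7^2 + 7 + 5 = 110; next = 109

ω^2·2 + ω + 5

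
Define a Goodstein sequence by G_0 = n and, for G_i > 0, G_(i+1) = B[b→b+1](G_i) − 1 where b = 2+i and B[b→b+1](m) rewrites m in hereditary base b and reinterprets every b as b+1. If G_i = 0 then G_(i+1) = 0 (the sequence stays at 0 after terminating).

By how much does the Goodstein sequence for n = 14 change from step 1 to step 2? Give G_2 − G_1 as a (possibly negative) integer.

14 —HB2→ 2^(2 + 1) + 2^2 + 2 —bump→ 3^(3 + 1) + 3^3 + 3 = 111 —(−1)→ 110
110 —HB3→ 3^(3 + 1) + 3^3 + 2 —bump→ 4^(4 + 1) + 4^4 + 2 = 1282 —(−1)→ 1281

1171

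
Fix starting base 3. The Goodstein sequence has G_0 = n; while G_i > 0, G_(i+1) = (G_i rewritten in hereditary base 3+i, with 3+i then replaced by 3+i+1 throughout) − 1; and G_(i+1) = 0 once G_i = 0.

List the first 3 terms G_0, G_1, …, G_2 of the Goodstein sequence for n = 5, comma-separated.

5, 5, 5

base 3: 5 = 3 + 2; at 4: 4 + 2 = 6; next = 5
base 4: 5 = 4 + 1; at 5: 5 + 1 = 6; next = 5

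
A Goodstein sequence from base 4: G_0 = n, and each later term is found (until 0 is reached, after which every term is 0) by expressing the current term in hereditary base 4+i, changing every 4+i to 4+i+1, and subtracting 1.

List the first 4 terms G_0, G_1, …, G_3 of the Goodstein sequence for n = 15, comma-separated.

G_0=15  [base 4] 3·4 + 3  →[4↦5]→  3·5 + 3 = 18  −1 ⇒ G_1=17
G_1=17  [base 5] 3·5 + 2  →[5↦6]→  3·6 + 2 = 20  −1 ⇒ G_2=19
G_2=19  [base 6] 3·6 + 1  →[6↦7]→  3·7 + 1 = 22  −1 ⇒ G_3=21

15, 17, 19, 21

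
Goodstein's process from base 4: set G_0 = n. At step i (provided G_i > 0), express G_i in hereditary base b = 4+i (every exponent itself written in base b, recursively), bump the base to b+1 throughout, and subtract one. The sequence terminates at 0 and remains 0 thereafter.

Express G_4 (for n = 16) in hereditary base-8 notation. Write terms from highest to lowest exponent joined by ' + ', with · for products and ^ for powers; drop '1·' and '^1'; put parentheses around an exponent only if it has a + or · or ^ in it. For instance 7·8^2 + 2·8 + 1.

4·8 + 1

i=0: 16 = 4^2 (b=4); 4→5: 5^2 = 25; 25−1 = 24
i=1: 24 = 4·5 + 4 (b=5); 5→6: 4·6 + 4 = 28; 28−1 = 27
i=2: 27 = 4·6 + 3 (b=6); 6→7: 4·7 + 3 = 31; 31−1 = 30
i=3: 30 = 4·7 + 2 (b=7); 7→8: 4·8 + 2 = 34; 34−1 = 33
i=4: 33 = 4·8 + 1 (b=8); 8→9: 4·9 + 1 = 37; 37−1 = 36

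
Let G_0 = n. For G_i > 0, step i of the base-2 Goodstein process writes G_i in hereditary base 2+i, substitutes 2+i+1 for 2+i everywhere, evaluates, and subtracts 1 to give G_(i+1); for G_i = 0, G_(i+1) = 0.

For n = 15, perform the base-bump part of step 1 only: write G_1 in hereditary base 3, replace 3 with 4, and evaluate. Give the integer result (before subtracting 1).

G_0 = 15. HB_2(15) = 2^(2 + 1) + 2^2 + 2 + 1. Bump = 112. G_1 = 111.
G_1 = 111. HB_3(111) = 3^(3 + 1) + 3^3 + 3. Bump = 1284. G_2 = 1283.

1284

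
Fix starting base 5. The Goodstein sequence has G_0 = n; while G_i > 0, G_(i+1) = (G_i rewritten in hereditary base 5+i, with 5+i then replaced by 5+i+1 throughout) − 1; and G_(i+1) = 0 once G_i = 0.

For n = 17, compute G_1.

G_0=17  [base 5] 3·5 + 2  →[5↦6]→  3·6 + 2 = 20  −1 ⇒ G_1=19
G_1=19  [base 6] 3·6 + 1  →[6↦7]→  3·7 + 1 = 22  −1 ⇒ G_2=21

19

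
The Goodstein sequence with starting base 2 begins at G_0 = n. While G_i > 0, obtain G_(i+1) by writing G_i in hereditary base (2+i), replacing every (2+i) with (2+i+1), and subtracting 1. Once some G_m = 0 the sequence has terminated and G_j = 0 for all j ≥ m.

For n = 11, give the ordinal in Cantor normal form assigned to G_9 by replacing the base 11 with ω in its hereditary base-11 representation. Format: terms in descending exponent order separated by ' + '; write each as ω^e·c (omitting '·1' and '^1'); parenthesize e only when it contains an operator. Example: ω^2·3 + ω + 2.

ω^ω·7 + ω^7·7 + ω^6·7 + ω^5·7 + ω^4·7 + ω^3·7 + ω^2·7 + ω·7 + 4

step 0: 11 = 2^(2 + 1) + 2 + 1; sub 3 for 2: 3^(3 + 1) + 3 + 1; = 85; G_1 = 85−1 = 84
step 1: 84 = 3^(3 + 1) + 3; sub 4 for 3: 4^(4 + 1) + 4; = 1028; G_2 = 1028−1 = 1027
step 2: 1027 = 4^(4 + 1) + 3; sub 5 for 4: 5^(5 + 1) + 3; = 15628; G_3 = 15628−1 = 15627
step 3: 15627 = 5^(5 + 1) + 2; sub 6 for 5: 6^(6 + 1) + 2; = 279938; G_4 = 279938−1 = 279937
step 4: 279937 = 6^(6 + 1) + 1; sub 7 for 6: 7^(7 + 1) + 1; = 5764802; G_5 = 5764802−1 = 5764801
step 5: 5764801 = 7^(7 + 1); sub 8 for 7: 8^(8 + 1); = 134217728; G_6 = 134217728−1 = 134217727
step 6: 134217727 = 7·8^8 + 7·8^7 + 7·8^6 + 7·8^5 + 7·8^4 + 7·8^3 + 7·8^2 + 7·8 + 7; sub 9 for 8: 7·9^9 + 7·9^7 + 7·9^6 + 7·9^5 + 7·9^4 + 7·9^3 + 7·9^2 + 7·9 + 7; = 2749609303; G_7 = 2749609303−1 = 2749609302
step 7: 2749609302 = 7·9^9 + 7·9^7 + 7·9^6 + 7·9^5 + 7·9^4 + 7·9^3 + 7·9^2 + 7·9 + 6; sub 10 for 9: 7·10^10 + 7·10^7 + 7·10^6 + 7·10^5 + 7·10^4 + 7·10^3 + 7·10^2 + 7·10 + 6; = 70077777776; G_8 = 70077777776−1 = 70077777775
step 8: 70077777775 = 7·10^10 + 7·10^7 + 7·10^6 + 7·10^5 + 7·10^4 + 7·10^3 + 7·10^2 + 7·10 + 5; sub 11 for 10: 7·11^11 + 7·11^7 + 7·11^6 + 7·11^5 + 7·11^4 + 7·11^3 + 7·11^2 + 7·11 + 5; = 1997331745491; G_9 = 1997331745491−1 = 1997331745490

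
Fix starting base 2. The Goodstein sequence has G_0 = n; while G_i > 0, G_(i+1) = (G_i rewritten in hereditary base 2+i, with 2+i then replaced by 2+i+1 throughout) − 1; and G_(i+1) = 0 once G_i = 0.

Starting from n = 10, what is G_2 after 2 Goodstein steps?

1025

G_0 = 10. HB_2(10) = 2^(2 + 1) + 2. Bump = 84. G_1 = 83.
G_1 = 83. HB_3(83) = 3^(3 + 1) + 2. Bump = 1026. G_2 = 1025.
G_2 = 1025. HB_4(1025) = 4^(4 + 1) + 1. Bump = 15626. G_3 = 15625.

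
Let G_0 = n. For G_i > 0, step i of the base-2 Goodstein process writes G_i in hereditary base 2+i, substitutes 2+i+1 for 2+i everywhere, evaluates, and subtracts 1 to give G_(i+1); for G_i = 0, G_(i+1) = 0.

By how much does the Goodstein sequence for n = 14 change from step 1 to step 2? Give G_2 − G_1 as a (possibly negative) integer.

G_0 = 14. HB_2(14) = 2^(2 + 1) + 2^2 + 2. Bump = 111. G_1 = 110.
G_1 = 110. HB_3(110) = 3^(3 + 1) + 3^3 + 2. Bump = 1282. G_2 = 1281.

1171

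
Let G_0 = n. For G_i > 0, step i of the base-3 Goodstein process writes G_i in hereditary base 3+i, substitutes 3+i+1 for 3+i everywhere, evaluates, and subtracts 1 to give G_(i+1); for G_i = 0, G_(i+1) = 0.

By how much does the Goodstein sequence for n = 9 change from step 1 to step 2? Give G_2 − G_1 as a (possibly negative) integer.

2

(0) 9|_3 = 3^2 ↦ 4^2|_4 = 16 ⇒ 15
(1) 15|_4 = 3·4 + 3 ↦ 3·5 + 3|_5 = 18 ⇒ 17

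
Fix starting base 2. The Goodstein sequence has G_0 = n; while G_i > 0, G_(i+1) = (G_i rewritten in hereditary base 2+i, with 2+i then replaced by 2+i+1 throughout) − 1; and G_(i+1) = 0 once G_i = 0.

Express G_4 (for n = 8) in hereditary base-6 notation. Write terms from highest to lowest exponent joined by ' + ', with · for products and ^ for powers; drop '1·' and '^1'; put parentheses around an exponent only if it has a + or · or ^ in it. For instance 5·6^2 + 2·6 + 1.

2·6^6 + 2·6^2 + 6 + 5

G_0 = 8. HB_2(8) = 2^(2 + 1). Bump = 81. G_1 = 80.
G_1 = 80. HB_3(80) = 2·3^3 + 2·3^2 + 2·3 + 2. Bump = 554. G_2 = 553.
G_2 = 553. HB_4(553) = 2·4^4 + 2·4^2 + 2·4 + 1. Bump = 6311. G_3 = 6310.
G_3 = 6310. HB_5(6310) = 2·5^5 + 2·5^2 + 2·5. Bump = 93396. G_4 = 93395.
G_4 = 93395. HB_6(93395) = 2·6^6 + 2·6^2 + 6 + 5. Bump = 1647196. G_5 = 1647195.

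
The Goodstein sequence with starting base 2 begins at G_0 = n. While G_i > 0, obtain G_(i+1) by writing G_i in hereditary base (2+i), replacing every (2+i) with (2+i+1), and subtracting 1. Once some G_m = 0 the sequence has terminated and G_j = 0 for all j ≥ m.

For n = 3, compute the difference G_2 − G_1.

0

base 2: 3 = 2 + 1; at 3: 3 + 1 = 4; next = 3
base 3: 3 = 3; at 4: 4 = 4; next = 3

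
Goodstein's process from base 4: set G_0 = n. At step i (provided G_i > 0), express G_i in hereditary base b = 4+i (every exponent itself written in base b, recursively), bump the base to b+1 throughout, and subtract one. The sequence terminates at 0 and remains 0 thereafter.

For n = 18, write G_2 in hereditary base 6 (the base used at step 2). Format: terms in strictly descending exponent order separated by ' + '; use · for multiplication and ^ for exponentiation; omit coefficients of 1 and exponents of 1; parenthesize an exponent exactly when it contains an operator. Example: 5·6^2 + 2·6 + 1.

6^2

step 0: 18 = 4^2 + 2; sub 5 for 4: 5^2 + 2; = 27; G_1 = 27−1 = 26
step 1: 26 = 5^2 + 1; sub 6 for 5: 6^2 + 1; = 37; G_2 = 37−1 = 36
step 2: 36 = 6^2; sub 7 for 6: 7^2; = 49; G_3 = 49−1 = 48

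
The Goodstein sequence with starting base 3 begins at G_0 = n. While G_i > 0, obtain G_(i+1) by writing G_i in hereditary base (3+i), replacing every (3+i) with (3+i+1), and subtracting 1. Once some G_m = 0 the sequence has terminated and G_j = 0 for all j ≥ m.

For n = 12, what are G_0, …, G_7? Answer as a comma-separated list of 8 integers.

12, 19, 27, 37, 49, 63, 69, 75

i=0: 12 = 3^2 + 3 (b=3); 3→4: 4^2 + 4 = 20; 20−1 = 19
i=1: 19 = 4^2 + 3 (b=4); 4→5: 5^2 + 3 = 28; 28−1 = 27
i=2: 27 = 5^2 + 2 (b=5); 5→6: 6^2 + 2 = 38; 38−1 = 37
i=3: 37 = 6^2 + 1 (b=6); 6→7: 7^2 + 1 = 50; 50−1 = 49
i=4: 49 = 7^2 (b=7); 7→8: 8^2 = 64; 64−1 = 63
i=5: 63 = 7·8 + 7 (b=8); 8→9: 7·9 + 7 = 70; 70−1 = 69
i=6: 69 = 7·9 + 6 (b=9); 9→10: 7·10 + 6 = 76; 76−1 = 75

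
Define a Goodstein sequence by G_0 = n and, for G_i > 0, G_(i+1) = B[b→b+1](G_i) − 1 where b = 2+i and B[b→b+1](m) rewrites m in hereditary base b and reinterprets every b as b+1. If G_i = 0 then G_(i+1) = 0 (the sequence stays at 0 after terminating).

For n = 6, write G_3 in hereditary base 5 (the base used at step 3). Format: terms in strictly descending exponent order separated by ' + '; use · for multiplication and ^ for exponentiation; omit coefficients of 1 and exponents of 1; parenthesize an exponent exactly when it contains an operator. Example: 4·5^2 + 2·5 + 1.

G_0 = 6. HB_2(6) = 2^2 + 2. Bump = 30. G_1 = 29.
G_1 = 29. HB_3(29) = 3^3 + 2. Bump = 258. G_2 = 257.
G_2 = 257. HB_4(257) = 4^4 + 1. Bump = 3126. G_3 = 3125.
G_3 = 3125. HB_5(3125) = 5^5. Bump = 46656. G_4 = 46655.

5^5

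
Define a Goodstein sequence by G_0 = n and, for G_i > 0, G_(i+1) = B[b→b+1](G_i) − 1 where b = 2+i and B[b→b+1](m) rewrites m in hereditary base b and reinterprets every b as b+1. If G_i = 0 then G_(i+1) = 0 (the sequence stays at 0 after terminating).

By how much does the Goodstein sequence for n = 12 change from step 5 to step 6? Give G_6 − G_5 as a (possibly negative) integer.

i=0: 12 = 2^(2 + 1) + 2^2 (b=2); 2→3: 3^(3 + 1) + 3^3 = 108; 108−1 = 107
i=1: 107 = 3^(3 + 1) + 2·3^2 + 2·3 + 2 (b=3); 3→4: 4^(4 + 1) + 2·4^2 + 2·4 + 2 = 1066; 1066−1 = 1065
i=2: 1065 = 4^(4 + 1) + 2·4^2 + 2·4 + 1 (b=4); 4→5: 5^(5 + 1) + 2·5^2 + 2·5 + 1 = 15686; 15686−1 = 15685
i=3: 15685 = 5^(5 + 1) + 2·5^2 + 2·5 (b=5); 5→6: 6^(6 + 1) + 2·6^2 + 2·6 = 280020; 280020−1 = 280019
i=4: 280019 = 6^(6 + 1) + 2·6^2 + 6 + 5 (b=6); 6→7: 7^(7 + 1) + 2·7^2 + 7 + 5 = 5764911; 5764911−1 = 5764910
i=5: 5764910 = 7^(7 + 1) + 2·7^2 + 7 + 4 (b=7); 7→8: 8^(8 + 1) + 2·8^2 + 8 + 4 = 134217868; 134217868−1 = 134217867

128452957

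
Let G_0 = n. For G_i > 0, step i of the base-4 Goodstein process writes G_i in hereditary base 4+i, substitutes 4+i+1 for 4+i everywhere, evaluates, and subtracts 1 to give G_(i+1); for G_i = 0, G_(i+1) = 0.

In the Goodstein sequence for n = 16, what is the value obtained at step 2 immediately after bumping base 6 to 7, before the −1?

step 0: 16 = 4^2; sub 5 for 4: 5^2; = 25; G_1 = 25−1 = 24
step 1: 24 = 4·5 + 4; sub 6 for 5: 4·6 + 4; = 28; G_2 = 28−1 = 27
step 2: 27 = 4·6 + 3; sub 7 for 6: 4·7 + 3; = 31; G_3 = 31−1 = 30

31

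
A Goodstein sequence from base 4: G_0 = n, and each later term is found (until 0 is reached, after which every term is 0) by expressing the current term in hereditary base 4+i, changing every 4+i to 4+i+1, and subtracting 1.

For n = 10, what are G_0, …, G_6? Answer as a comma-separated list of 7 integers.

10 —HB4→ 2·4 + 2 —bump→ 2·5 + 2 = 12 —(−1)→ 11
11 —HB5→ 2·5 + 1 —bump→ 2·6 + 1 = 13 —(−1)→ 12
12 —HB6→ 2·6 —bump→ 2·7 = 14 —(−1)→ 13
13 —HB7→ 7 + 6 —bump→ 8 + 6 = 14 —(−1)→ 13
13 —HB8→ 8 + 5 —bump→ 9 + 5 = 14 —(−1)→ 13
13 —HB9→ 9 + 4 —bump→ 10 + 4 = 14 —(−1)→ 13

10, 11, 12, 13, 13, 13, 13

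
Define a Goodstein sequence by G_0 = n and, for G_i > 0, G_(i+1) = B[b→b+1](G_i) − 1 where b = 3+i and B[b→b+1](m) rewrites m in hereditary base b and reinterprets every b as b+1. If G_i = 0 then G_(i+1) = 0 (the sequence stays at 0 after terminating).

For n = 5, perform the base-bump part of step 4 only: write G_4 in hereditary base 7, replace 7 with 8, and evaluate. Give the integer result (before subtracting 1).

G_0=5  [base 3] 3 + 2  →[3↦4]→  4 + 2 = 6  −1 ⇒ G_1=5
G_1=5  [base 4] 4 + 1  →[4↦5]→  5 + 1 = 6  −1 ⇒ G_2=5
G_2=5  [base 5] 5  →[5↦6]→  6 = 6  −1 ⇒ G_3=5
G_3=5  [base 6] 5  →[6↦7]→  5 = 5  −1 ⇒ G_4=4
G_4=4  [base 7] 4  →[7↦8]→  4 = 4  −1 ⇒ G_5=3

4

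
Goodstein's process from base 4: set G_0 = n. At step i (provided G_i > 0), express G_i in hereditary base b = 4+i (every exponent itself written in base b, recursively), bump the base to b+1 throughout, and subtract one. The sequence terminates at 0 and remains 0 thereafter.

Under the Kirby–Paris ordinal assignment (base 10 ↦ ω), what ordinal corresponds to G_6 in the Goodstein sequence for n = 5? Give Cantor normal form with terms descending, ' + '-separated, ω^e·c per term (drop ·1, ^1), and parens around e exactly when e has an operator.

base 4: 5 = 4 + 1; at 5: 5 + 1 = 6; next = 5
base 5: 5 = 5; at 6: 6 = 6; next = 5
base 6: 5 = 5; at 7: 5 = 5; next = 4
base 7: 4 = 4; at 8: 4 = 4; next = 3
base 8: 3 = 3; at 9: 3 = 3; next = 2
base 9: 2 = 2; at 10: 2 = 2; next = 1

1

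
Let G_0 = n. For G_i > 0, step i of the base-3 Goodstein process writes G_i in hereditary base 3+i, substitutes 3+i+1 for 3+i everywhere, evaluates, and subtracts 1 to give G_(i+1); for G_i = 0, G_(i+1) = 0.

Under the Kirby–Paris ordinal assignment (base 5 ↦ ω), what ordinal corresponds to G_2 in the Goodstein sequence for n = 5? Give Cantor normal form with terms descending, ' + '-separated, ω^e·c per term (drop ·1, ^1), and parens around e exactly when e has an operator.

step 0: 5 = 3 + 2; sub 4 for 3: 4 + 2; = 6; G_1 = 6−1 = 5
step 1: 5 = 4 + 1; sub 5 for 4: 5 + 1; = 6; G_2 = 6−1 = 5
step 2: 5 = 5; sub 6 for 5: 6; = 6; G_3 = 6−1 = 5

ω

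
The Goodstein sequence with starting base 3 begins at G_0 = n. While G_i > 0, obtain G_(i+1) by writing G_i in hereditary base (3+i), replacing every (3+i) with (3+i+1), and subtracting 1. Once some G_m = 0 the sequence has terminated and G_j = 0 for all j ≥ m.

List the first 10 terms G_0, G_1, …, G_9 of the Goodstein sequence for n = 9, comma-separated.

9, 15, 17, 19, 21, 23, 24, 25, 26, 27

[0] 9 ≡ 3^2 (base 3). Lift 4: 16. −1: 15.
[1] 15 ≡ 3·4 + 3 (base 4). Lift 5: 18. −1: 17.
[2] 17 ≡ 3·5 + 2 (base 5). Lift 6: 20. −1: 19.
[3] 19 ≡ 3·6 + 1 (base 6). Lift 7: 22. −1: 21.
[4] 21 ≡ 3·7 (base 7). Lift 8: 24. −1: 23.
[5] 23 ≡ 2·8 + 7 (base 8). Lift 9: 25. −1: 24.
[6] 24 ≡ 2·9 + 6 (base 9). Lift 10: 26. −1: 25.
[7] 25 ≡ 2·10 + 5 (base 10). Lift 11: 27. −1: 26.
[8] 26 ≡ 2·11 + 4 (base 11). Lift 12: 28. −1: 27.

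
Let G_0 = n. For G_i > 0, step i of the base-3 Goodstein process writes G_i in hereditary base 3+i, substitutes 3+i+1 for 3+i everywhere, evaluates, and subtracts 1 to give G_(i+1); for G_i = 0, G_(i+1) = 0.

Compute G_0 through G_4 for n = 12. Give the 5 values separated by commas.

12, 19, 27, 37, 49

G_0 = 12. HB_3(12) = 3^2 + 3. Bump = 20. G_1 = 19.
G_1 = 19. HB_4(19) = 4^2 + 3. Bump = 28. G_2 = 27.
G_2 = 27. HB_5(27) = 5^2 + 2. Bump = 38. G_3 = 37.
G_3 = 37. HB_6(37) = 6^2 + 1. Bump = 50. G_4 = 49.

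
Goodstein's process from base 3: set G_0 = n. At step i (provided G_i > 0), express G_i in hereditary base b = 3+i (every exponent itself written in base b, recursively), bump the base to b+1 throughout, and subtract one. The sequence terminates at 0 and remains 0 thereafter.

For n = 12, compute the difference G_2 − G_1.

8

G_0=12  [base 3] 3^2 + 3  →[3↦4]→  4^2 + 4 = 20  −1 ⇒ G_1=19
G_1=19  [base 4] 4^2 + 3  →[4↦5]→  5^2 + 3 = 28  −1 ⇒ G_2=27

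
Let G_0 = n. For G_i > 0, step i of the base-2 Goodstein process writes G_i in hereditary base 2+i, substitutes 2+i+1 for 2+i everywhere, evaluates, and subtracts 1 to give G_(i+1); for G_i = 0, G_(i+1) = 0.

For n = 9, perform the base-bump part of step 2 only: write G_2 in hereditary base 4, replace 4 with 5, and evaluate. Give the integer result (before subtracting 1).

9843

9 —HB2→ 2^(2 + 1) + 1 —bump→ 3^(3 + 1) + 1 = 82 —(−1)→ 81
81 —HB3→ 3^(3 + 1) —bump→ 4^(4 + 1) = 1024 —(−1)→ 1023
1023 —HB4→ 3·4^4 + 3·4^3 + 3·4^2 + 3·4 + 3 —bump→ 3·5^5 + 3·5^3 + 3·5^2 + 3·5 + 3 = 9843 —(−1)→ 9842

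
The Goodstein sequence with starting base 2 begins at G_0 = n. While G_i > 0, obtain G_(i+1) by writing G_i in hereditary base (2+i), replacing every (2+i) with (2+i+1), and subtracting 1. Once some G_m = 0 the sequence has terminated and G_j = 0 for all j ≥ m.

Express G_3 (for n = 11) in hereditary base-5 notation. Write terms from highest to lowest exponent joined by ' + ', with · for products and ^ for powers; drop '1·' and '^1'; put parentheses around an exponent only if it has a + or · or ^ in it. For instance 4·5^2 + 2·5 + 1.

i=0: 11 = 2^(2 + 1) + 2 + 1 (b=2); 2→3: 3^(3 + 1) + 3 + 1 = 85; 85−1 = 84
i=1: 84 = 3^(3 + 1) + 3 (b=3); 3→4: 4^(4 + 1) + 4 = 1028; 1028−1 = 1027
i=2: 1027 = 4^(4 + 1) + 3 (b=4); 4→5: 5^(5 + 1) + 3 = 15628; 15628−1 = 15627
i=3: 15627 = 5^(5 + 1) + 2 (b=5); 5→6: 6^(6 + 1) + 2 = 279938; 279938−1 = 279937

5^(5 + 1) + 2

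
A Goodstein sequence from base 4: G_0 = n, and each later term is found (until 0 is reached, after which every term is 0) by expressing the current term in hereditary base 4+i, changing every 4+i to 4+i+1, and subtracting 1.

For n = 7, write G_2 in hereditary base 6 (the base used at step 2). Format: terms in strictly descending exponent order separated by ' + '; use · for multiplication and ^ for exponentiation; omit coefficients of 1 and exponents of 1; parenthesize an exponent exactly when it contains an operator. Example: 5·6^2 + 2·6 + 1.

[0] 7 ≡ 4 + 3 (base 4). Lift 5: 8. −1: 7.
[1] 7 ≡ 5 + 2 (base 5). Lift 6: 8. −1: 7.
[2] 7 ≡ 6 + 1 (base 6). Lift 7: 8. −1: 7.

6 + 1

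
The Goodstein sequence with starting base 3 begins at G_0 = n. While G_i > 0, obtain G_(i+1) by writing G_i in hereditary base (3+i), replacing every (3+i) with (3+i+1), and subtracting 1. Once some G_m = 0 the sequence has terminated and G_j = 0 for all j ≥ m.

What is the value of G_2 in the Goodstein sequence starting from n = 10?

24

G_0=10  [base 3] 3^2 + 1  →[3↦4]→  4^2 + 1 = 17  −1 ⇒ G_1=16
G_1=16  [base 4] 4^2  →[4↦5]→  5^2 = 25  −1 ⇒ G_2=24
G_2=24  [base 5] 4·5 + 4  →[5↦6]→  4·6 + 4 = 28  −1 ⇒ G_3=27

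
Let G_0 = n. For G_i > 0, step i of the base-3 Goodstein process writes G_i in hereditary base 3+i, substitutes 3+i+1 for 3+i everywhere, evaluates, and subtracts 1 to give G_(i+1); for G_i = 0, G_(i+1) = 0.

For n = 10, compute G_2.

24

10 —HB3→ 3^2 + 1 —bump→ 4^2 + 1 = 17 —(−1)→ 16
16 —HB4→ 4^2 —bump→ 5^2 = 25 —(−1)→ 24
24 —HB5→ 4·5 + 4 —bump→ 4·6 + 4 = 28 —(−1)→ 27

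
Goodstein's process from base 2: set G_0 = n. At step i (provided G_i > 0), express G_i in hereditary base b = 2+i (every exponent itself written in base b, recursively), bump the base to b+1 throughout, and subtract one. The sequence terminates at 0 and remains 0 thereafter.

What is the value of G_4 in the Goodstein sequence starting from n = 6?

46655

step 0: 6 = 2^2 + 2; sub 3 for 2: 3^3 + 3; = 30; G_1 = 30−1 = 29
step 1: 29 = 3^3 + 2; sub 4 for 3: 4^4 + 2; = 258; G_2 = 258−1 = 257
step 2: 257 = 4^4 + 1; sub 5 for 4: 5^5 + 1; = 3126; G_3 = 3126−1 = 3125
step 3: 3125 = 5^5; sub 6 for 5: 6^6; = 46656; G_4 = 46656−1 = 46655
step 4: 46655 = 5·6^5 + 5·6^4 + 5·6^3 + 5·6^2 + 5·6 + 5; sub 7 for 6: 5·7^5 + 5·7^4 + 5·7^3 + 5·7^2 + 5·7 + 5; = 98040; G_5 = 98040−1 = 98039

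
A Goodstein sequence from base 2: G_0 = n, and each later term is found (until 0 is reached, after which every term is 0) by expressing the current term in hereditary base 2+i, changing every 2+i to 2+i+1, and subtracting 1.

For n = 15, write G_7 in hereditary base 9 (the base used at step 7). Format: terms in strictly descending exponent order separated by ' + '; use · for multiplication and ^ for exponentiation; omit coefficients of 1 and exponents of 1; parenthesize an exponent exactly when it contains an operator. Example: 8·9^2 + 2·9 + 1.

9^(9 + 1) + 7·9^7 + 7·9^6 + 7·9^5 + 7·9^4 + 7·9^3 + 7·9^2 + 7·9 + 6

[0] 15 ≡ 2^(2 + 1) + 2^2 + 2 + 1 (base 2). Lift 3: 112. −1: 111.
[1] 111 ≡ 3^(3 + 1) + 3^3 + 3 (base 3). Lift 4: 1284. −1: 1283.
[2] 1283 ≡ 4^(4 + 1) + 4^4 + 3 (base 4). Lift 5: 18753. −1: 18752.
[3] 18752 ≡ 5^(5 + 1) + 5^5 + 2 (base 5). Lift 6: 326594. −1: 326593.
[4] 326593 ≡ 6^(6 + 1) + 6^6 + 1 (base 6). Lift 7: 6588345. −1: 6588344.
[5] 6588344 ≡ 7^(7 + 1) + 7^7 (base 7). Lift 8: 150994944. −1: 150994943.
[6] 150994943 ≡ 8^(8 + 1) + 7·8^7 + 7·8^6 + 7·8^5 + 7·8^4 + 7·8^3 + 7·8^2 + 7·8 + 7 (base 8). Lift 9: 3524450281. −1: 3524450280.
[7] 3524450280 ≡ 9^(9 + 1) + 7·9^7 + 7·9^6 + 7·9^5 + 7·9^4 + 7·9^3 + 7·9^2 + 7·9 + 6 (base 9). Lift 10: 100077777776. −1: 100077777775.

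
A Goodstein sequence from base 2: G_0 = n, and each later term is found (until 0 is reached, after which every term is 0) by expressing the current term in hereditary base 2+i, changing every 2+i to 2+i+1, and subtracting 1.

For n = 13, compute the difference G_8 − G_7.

96513216470

G_0 = 13. HB_2(13) = 2^(2 + 1) + 2^2 + 1. Bump = 109. G_1 = 108.
G_1 = 108. HB_3(108) = 3^(3 + 1) + 3^3. Bump = 1280. G_2 = 1279.
G_2 = 1279. HB_4(1279) = 4^(4 + 1) + 3·4^3 + 3·4^2 + 3·4 + 3. Bump = 16093. G_3 = 16092.
G_3 = 16092. HB_5(16092) = 5^(5 + 1) + 3·5^3 + 3·5^2 + 3·5 + 2. Bump = 280712. G_4 = 280711.
G_4 = 280711. HB_6(280711) = 6^(6 + 1) + 3·6^3 + 3·6^2 + 3·6 + 1. Bump = 5765999. G_5 = 5765998.
G_5 = 5765998. HB_7(5765998) = 7^(7 + 1) + 3·7^3 + 3·7^2 + 3·7. Bump = 134219480. G_6 = 134219479.
G_6 = 134219479. HB_8(134219479) = 8^(8 + 1) + 3·8^3 + 3·8^2 + 2·8 + 7. Bump = 3486786856. G_7 = 3486786855.
G_7 = 3486786855. HB_9(3486786855) = 9^(9 + 1) + 3·9^3 + 3·9^2 + 2·9 + 6. Bump = 100000003326. G_8 = 100000003325.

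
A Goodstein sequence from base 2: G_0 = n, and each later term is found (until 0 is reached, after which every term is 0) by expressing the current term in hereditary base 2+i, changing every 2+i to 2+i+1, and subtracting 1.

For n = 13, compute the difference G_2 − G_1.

1171

base 2: 13 = 2^(2 + 1) + 2^2 + 1; at 3: 3^(3 + 1) + 3^3 + 1 = 109; next = 108
base 3: 108 = 3^(3 + 1) + 3^3; at 4: 4^(4 + 1) + 4^4 = 1280; next = 1279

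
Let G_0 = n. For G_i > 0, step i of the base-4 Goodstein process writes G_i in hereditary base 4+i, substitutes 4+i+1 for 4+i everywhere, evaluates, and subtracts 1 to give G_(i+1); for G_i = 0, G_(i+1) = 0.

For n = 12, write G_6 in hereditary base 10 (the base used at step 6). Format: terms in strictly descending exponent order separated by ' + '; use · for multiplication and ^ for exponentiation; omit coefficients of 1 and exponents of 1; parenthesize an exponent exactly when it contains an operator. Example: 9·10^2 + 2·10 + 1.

10 + 9

base 4: 12 = 3·4; at 5: 3·5 = 15; next = 14
base 5: 14 = 2·5 + 4; at 6: 2·6 + 4 = 16; next = 15
base 6: 15 = 2·6 + 3; at 7: 2·7 + 3 = 17; next = 16
base 7: 16 = 2·7 + 2; at 8: 2·8 + 2 = 18; next = 17
base 8: 17 = 2·8 + 1; at 9: 2·9 + 1 = 19; next = 18
base 9: 18 = 2·9; at 10: 2·10 = 20; next = 19
base 10: 19 = 10 + 9; at 11: 11 + 9 = 20; next = 19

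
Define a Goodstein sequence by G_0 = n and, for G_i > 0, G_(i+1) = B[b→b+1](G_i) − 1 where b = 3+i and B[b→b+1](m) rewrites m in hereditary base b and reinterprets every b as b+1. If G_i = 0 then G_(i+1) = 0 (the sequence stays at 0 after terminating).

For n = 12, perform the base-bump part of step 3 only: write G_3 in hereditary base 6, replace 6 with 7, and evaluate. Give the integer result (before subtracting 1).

50

i=0: 12 = 3^2 + 3 (b=3); 3→4: 4^2 + 4 = 20; 20−1 = 19
i=1: 19 = 4^2 + 3 (b=4); 4→5: 5^2 + 3 = 28; 28−1 = 27
i=2: 27 = 5^2 + 2 (b=5); 5→6: 6^2 + 2 = 38; 38−1 = 37
i=3: 37 = 6^2 + 1 (b=6); 6→7: 7^2 + 1 = 50; 50−1 = 49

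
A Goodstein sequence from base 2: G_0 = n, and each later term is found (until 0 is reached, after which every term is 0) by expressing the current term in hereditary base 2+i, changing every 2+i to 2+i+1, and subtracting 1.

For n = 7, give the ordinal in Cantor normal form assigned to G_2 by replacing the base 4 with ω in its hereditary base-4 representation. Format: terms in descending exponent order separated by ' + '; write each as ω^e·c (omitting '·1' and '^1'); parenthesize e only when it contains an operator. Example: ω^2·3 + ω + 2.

ω^ω + 3

7 —HB2→ 2^2 + 2 + 1 —bump→ 3^3 + 3 + 1 = 31 —(−1)→ 30
30 —HB3→ 3^3 + 3 —bump→ 4^4 + 4 = 260 —(−1)→ 259
259 —HB4→ 4^4 + 3 —bump→ 5^5 + 3 = 3128 —(−1)→ 3127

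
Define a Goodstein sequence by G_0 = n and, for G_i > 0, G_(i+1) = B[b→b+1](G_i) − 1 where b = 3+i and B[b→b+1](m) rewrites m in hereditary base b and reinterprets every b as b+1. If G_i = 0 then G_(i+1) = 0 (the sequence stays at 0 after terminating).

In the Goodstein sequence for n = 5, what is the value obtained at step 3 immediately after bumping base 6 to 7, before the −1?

step 0: 5 = 3 + 2; sub 4 for 3: 4 + 2; = 6; G_1 = 6−1 = 5
step 1: 5 = 4 + 1; sub 5 for 4: 5 + 1; = 6; G_2 = 6−1 = 5
step 2: 5 = 5; sub 6 for 5: 6; = 6; G_3 = 6−1 = 5

5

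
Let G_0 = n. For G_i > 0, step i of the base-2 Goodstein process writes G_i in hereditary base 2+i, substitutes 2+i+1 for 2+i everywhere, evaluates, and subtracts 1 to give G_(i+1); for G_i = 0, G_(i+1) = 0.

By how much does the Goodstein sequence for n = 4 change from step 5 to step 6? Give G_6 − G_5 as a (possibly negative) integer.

base 2: 4 = 2^2; at 3: 3^3 = 27; next = 26
base 3: 26 = 2·3^2 + 2·3 + 2; at 4: 2·4^2 + 2·4 + 2 = 42; next = 41
base 4: 41 = 2·4^2 + 2·4 + 1; at 5: 2·5^2 + 2·5 + 1 = 61; next = 60
base 5: 60 = 2·5^2 + 2·5; at 6: 2·6^2 + 2·6 = 84; next = 83
base 6: 83 = 2·6^2 + 6 + 5; at 7: 2·7^2 + 7 + 5 = 110; next = 109
base 7: 109 = 2·7^2 + 7 + 4; at 8: 2·8^2 + 8 + 4 = 140; next = 139

30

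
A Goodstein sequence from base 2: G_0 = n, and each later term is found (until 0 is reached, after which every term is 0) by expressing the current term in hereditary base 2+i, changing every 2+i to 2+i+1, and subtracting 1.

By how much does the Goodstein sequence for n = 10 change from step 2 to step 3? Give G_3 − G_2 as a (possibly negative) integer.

14600

base 2: 10 = 2^(2 + 1) + 2; at 3: 3^(3 + 1) + 3 = 84; next = 83
base 3: 83 = 3^(3 + 1) + 2; at 4: 4^(4 + 1) + 2 = 1026; next = 1025
base 4: 1025 = 4^(4 + 1) + 1; at 5: 5^(5 + 1) + 1 = 15626; next = 15625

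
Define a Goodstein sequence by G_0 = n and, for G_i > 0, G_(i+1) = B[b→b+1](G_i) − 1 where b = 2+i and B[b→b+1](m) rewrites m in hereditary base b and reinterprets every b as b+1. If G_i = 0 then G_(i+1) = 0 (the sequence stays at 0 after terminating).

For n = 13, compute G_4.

G_0 = 13. HB_2(13) = 2^(2 + 1) + 2^2 + 1. Bump = 109. G_1 = 108.
G_1 = 108. HB_3(108) = 3^(3 + 1) + 3^3. Bump = 1280. G_2 = 1279.
G_2 = 1279. HB_4(1279) = 4^(4 + 1) + 3·4^3 + 3·4^2 + 3·4 + 3. Bump = 16093. G_3 = 16092.
G_3 = 16092. HB_5(16092) = 5^(5 + 1) + 3·5^3 + 3·5^2 + 3·5 + 2. Bump = 280712. G_4 = 280711.
G_4 = 280711. HB_6(280711) = 6^(6 + 1) + 3·6^3 + 3·6^2 + 3·6 + 1. Bump = 5765999. G_5 = 5765998.

280711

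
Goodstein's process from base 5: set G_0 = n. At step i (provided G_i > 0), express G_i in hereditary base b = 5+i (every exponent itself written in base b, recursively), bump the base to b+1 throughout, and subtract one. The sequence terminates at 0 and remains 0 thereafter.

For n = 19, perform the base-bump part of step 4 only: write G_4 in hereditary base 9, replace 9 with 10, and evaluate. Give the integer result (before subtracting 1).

30

19 —HB5→ 3·5 + 4 —bump→ 3·6 + 4 = 22 —(−1)→ 21
21 —HB6→ 3·6 + 3 —bump→ 3·7 + 3 = 24 —(−1)→ 23
23 —HB7→ 3·7 + 2 —bump→ 3·8 + 2 = 26 —(−1)→ 25
25 —HB8→ 3·8 + 1 —bump→ 3·9 + 1 = 28 —(−1)→ 27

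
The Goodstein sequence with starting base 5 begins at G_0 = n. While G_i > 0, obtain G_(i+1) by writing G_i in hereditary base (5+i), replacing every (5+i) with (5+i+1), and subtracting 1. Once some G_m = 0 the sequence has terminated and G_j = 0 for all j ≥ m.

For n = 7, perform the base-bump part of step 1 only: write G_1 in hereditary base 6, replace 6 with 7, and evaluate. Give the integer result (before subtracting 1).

7 —HB5→ 5 + 2 —bump→ 6 + 2 = 8 —(−1)→ 7
7 —HB6→ 6 + 1 —bump→ 7 + 1 = 8 —(−1)→ 7

8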